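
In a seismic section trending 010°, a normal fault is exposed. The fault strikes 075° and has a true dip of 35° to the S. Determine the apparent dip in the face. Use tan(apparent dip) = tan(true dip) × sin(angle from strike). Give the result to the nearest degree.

The strike is 075° and the section trends 010°; the acute angle between them is β = 65°.
tan(apparent dip) = tan 35° · sin 65° = 0.6346
apparent dip = arctan 0.6346 = 32.40°

32°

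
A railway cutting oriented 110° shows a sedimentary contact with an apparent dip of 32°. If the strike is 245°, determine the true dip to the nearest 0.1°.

41.5°

The section is 45° from the strike.
tan δ = tan α / sin β = tan 32° / sin 45° = 0.6249 / 0.7071 = 0.8837
δ = arctan(0.8837) = 41.47°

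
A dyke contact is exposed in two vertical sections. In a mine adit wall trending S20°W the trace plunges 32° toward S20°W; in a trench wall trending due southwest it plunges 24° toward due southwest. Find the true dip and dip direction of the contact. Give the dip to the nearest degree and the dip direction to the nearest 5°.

Represent each trace as a vector plunging at its apparent dip toward its trend (east-north-up frame): v₁ = (-0.290, -0.797, -0.530), v₂ = (-0.646, -0.646, -0.407).
The plane normal is n = v₁ × v₂ ∝ (0.018, -0.224, 0.327).
Dip δ = arctan(|n_h|/n_z) = arctan(0.225/0.327) = 34.5°.
The horizontal component of n points toward azimuth atan2(n_x, n_y) = 175°, the dip direction.

true dip 35°, dip direction 175°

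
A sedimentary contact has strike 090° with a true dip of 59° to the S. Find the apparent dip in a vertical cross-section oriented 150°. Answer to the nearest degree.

The strike is 090° and the section trends 150°; the acute angle between them is β = 60°.
tan α = tan 59° × sin 60° = 1.6643 × 0.8660 = 1.4413
apparent dip = arctan 1.4413 = 55.25°

55°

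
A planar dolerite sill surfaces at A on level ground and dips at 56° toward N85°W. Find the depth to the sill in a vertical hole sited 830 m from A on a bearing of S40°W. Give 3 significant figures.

706 m

The hole lies 55° from the dip direction, so the down-dip offset is 830 × cos 55° = 476.07 m.
Depth = down-dip offset × tan(dip) = 476.07 × tan 56° = 476.07 × 1.4826
Depth = 705.80 m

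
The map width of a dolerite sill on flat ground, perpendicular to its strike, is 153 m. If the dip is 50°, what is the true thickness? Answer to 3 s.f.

True thickness t = w · sin(dip) = 153 × sin 50°
t = 153 × 0.7660 = 117.205 m

117 m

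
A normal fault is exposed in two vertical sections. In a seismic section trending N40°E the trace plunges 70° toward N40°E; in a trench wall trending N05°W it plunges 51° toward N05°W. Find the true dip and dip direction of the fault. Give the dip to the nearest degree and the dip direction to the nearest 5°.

Represent each trace as a vector plunging at its apparent dip toward its trend (east-north-up frame): v₁ = (0.220, 0.262, -0.940), v₂ = (-0.055, 0.627, -0.777).
n = v₁ × v₂ = (0.386, 0.222, 0.152) (taken with n_z > 0).
tan δ = √(n_x²+n_y²)/n_z = 0.445/0.152, so δ = 71.1°.
The horizontal component of n points toward azimuth atan2(n_x, n_y) = 60°, the dip direction.

true dip 71°, dip direction 060°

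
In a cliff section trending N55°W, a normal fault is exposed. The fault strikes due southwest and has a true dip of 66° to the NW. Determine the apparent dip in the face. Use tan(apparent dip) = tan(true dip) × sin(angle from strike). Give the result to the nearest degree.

The section lies 80° from the strike.
tan α = tan 66° × sin 80° = 2.2460 × 0.9848 = 2.2119
α = arctan(2.2119) = 65.67°

66°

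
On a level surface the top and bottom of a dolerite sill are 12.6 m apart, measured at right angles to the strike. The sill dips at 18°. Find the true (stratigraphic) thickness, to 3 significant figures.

True thickness t = w · sin(dip) = 12.6 × sin 18°
t = 12.6 × 0.3090 = 3.894 m

3.89 m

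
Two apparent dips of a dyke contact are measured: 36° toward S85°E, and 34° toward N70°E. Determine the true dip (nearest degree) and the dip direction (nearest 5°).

true dip 36°, dip direction 090°

The two traces are lines in the plane: v₁ = (sin 95°·cos 36°, cos 95°·cos 36°, −sin 36°), v₂ = (sin 70°·cos 34°, cos 70°·cos 34°, −sin 34°).
Cross product v₁ × v₂ gives the pole to the plane: n ∝ (0.206, -0.007, 0.283).
Dip δ = arctan(|n_h|/n_z) = arctan(0.206/0.283) = 36.0°.
Dip direction = atan2(0.206, -0.007) = 92° (azimuth of n's horizontal projection).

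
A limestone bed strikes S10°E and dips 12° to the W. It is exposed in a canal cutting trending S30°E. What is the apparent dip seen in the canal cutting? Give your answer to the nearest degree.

The section lies 20° from the strike.
tan α = tan 12° × sin 20° = 0.2126 × 0.3420 = 0.0727
apparent dip = arctan 0.0727 = 4.16°

4°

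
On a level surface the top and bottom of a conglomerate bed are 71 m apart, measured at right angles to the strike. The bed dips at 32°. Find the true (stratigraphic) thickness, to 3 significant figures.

True thickness t = w · sin(dip) = 71 × sin 32°
t = 71 × 0.5299 = 37.624 m

37.6 m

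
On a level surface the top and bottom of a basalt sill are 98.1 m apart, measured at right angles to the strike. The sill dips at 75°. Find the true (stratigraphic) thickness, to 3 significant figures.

94.8 m

True thickness t = w · sin(dip) = 98.1 × sin 75°
t = 98.1 × 0.9659 = 94.757 m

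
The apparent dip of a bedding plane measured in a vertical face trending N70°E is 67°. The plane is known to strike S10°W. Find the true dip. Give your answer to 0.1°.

69.8°

β = acute angle between strike S10°W and section N70°E = 60°.
tan(true dip) = tan 67° / sin 60° = 2.7203
δ = arctan(2.7203) = 69.82°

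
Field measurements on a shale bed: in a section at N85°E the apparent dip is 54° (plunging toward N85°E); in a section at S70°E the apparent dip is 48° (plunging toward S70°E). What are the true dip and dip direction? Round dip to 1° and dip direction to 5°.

Each apparent-dip line lies in the plane. As unit vectors (x east, y north, z up), v₁ plunges 54°→N85°E and v₂ plunges 48°→S70°E.
Cross product v₁ × v₂ gives the pole to the plane: n ∝ (0.223, 0.074, 0.166).
tan δ = √(n_x²+n_y²)/n_z = 0.235/0.166, so δ = 54.7°.
The horizontal component of n points toward azimuth atan2(n_x, n_y) = 72°, the dip direction.

true dip 55°, dip direction 070°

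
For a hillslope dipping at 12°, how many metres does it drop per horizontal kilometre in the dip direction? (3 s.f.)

drop per km = 1000 × tan 12° = 1000 × 0.2126

213 m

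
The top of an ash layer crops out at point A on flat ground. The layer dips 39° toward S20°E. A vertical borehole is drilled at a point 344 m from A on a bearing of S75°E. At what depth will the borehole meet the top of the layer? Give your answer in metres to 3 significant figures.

The hole lies 55° from the dip direction, so the down-dip offset is 344 × cos 55° = 197.31 m.
Depth = down-dip offset × tan(dip) = 197.31 × tan 39° = 197.31 × 0.8098
Depth = 159.78 m

160 m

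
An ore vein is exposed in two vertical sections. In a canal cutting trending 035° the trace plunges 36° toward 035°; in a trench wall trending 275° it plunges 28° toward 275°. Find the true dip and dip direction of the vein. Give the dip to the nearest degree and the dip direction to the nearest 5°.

true dip 52°, dip direction 340°

Each apparent-dip line lies in the plane. As unit vectors (x east, y north, z up), v₁ plunges 36°→035° and v₂ plunges 28°→275°.
The plane normal is n = v₁ × v₂ ∝ (-0.266, 0.735, 0.619).
Dip δ = arctan(|n_h|/n_z) = arctan(0.781/0.619) = 51.6°.
Dip direction = azimuth of (n_x, n_y) = atan2(-0.266, 0.735) = 340°.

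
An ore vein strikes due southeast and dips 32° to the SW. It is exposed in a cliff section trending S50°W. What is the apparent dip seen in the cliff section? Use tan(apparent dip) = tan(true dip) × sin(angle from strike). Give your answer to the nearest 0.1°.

The strike is due southeast and the section trends S50°W; the acute angle between them is β = 85°.
tan α = tan 32° × sin 85° = 0.6249 × 0.9962 = 0.6225
α = arctan(0.6225) = 31.90°

31.9°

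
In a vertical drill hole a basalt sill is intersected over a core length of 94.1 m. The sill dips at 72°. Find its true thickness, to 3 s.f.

29.1 m

True thickness t = h · cos(dip) = 94.1 × cos 72°
t = 94.1 × 0.3090 = 29.078 m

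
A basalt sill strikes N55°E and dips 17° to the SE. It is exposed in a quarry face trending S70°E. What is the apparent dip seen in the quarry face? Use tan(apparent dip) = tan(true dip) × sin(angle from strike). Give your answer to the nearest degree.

14°

The strike is N55°E and the section trends S70°E; the acute angle between them is β = 55°.
tan α = tan 17° × sin 55° = 0.3057 × 0.8192 = 0.2504
α = arctan(0.2504) = 14.06°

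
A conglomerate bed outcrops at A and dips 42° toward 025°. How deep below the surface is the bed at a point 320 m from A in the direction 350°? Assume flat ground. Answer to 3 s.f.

236 m

The hole lies 35° from the dip direction, so the down-dip offset is 320 × cos 35° = 262.13 m.
Depth = down-dip offset × tan(dip) = 262.13 × tan 42° = 262.13 × 0.9004
Depth = 236.02 m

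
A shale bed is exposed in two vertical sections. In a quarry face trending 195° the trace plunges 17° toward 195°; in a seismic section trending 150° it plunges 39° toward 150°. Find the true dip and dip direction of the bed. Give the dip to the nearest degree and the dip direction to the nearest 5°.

true dip 42°, dip direction 125°

The two traces are lines in the plane: v₁ = (sin 195°·cos 17°, cos 195°·cos 17°, −sin 17°), v₂ = (sin 150°·cos 39°, cos 150°·cos 39°, −sin 39°).
n = v₁ × v₂ = (0.385, -0.269, 0.526) (taken with n_z > 0).
Dip δ = arctan(|n_h|/n_z) = arctan(0.470/0.526) = 41.8°.
Dip direction = atan2(0.385, -0.269) = 125° (azimuth of n's horizontal projection).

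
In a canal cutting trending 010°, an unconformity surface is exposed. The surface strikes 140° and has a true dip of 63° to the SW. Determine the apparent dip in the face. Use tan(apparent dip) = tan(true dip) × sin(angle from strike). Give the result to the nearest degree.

56°

The strike is 140° and the section trends 010°; the acute angle between them is β = 50°.
tan(apparent dip) = tan 63° · sin 50° = 1.5034
apparent dip = arctan 1.5034 = 56.37°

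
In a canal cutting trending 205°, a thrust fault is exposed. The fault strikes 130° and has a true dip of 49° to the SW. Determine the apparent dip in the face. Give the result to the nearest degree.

Angle between strike (130°) and section (205°): β = 75°.
tan α = tan 49° × sin 75° = 1.1504 × 0.9659 = 1.1112
α = arctan(1.1112) = 48.01°

48°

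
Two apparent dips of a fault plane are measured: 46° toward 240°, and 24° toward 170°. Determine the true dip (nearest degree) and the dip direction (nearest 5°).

true dip 46°, dip direction 235°

The two traces are lines in the plane: v₁ = (sin 240°·cos 46°, cos 240°·cos 46°, −sin 46°), v₂ = (sin 170°·cos 24°, cos 170°·cos 24°, −sin 24°).
The plane normal is n = v₁ × v₂ ∝ (-0.506, -0.359, 0.596).
tan δ = √(n_x²+n_y²)/n_z = 0.620/0.596, so δ = 46.1°.
Dip direction = atan2(-0.506, -0.359) = 235° (azimuth of n's horizontal projection).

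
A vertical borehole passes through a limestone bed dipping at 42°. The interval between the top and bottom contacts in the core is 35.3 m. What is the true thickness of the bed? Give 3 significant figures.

True thickness t = h · cos(dip) = 35.3 × cos 42°
t = 35.3 × 0.7431 = 26.233 m

26.2 m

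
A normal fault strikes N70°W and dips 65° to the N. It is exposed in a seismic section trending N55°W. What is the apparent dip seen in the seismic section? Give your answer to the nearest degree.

29°

Angle between strike (N70°W) and section (N55°W): β = 15°.
tan(apparent dip) = tan 65° · sin 15° = 0.5550
α = arctan(0.5550) = 29.03°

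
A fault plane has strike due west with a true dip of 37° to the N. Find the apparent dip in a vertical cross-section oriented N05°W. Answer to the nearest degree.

The section lies 85° from the strike.
tan α = tan 37° × sin 85° = 0.7536 × 0.9962 = 0.7507
α = arctan(0.7507) = 36.90°

37°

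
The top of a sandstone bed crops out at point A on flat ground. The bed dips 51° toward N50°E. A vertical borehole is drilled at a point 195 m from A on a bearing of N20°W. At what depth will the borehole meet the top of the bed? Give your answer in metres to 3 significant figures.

82.4 m

The hole lies 70° from the dip direction, so the down-dip offset is 195 × cos 70° = 66.69 m.
Depth = down-dip offset × tan(dip) = 66.69 × tan 51° = 66.69 × 1.2349
Depth = 82.36 m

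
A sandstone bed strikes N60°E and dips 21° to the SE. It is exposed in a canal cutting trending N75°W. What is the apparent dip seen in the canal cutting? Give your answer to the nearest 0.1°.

15.2°

The strike is N60°E and the section trends N75°W; the acute angle between them is β = 45°.
tan(apparent dip) = tan 21° · sin 45° = 0.2714
apparent dip = arctan 0.2714 = 15.19°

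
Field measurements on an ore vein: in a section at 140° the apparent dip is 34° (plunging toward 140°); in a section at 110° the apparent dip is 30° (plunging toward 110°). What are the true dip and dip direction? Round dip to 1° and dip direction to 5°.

true dip 34°, dip direction 140°

Each apparent-dip line lies in the plane. As unit vectors (x east, y north, z up), v₁ plunges 34°→140° and v₂ plunges 30°→110°.
The plane normal is n = v₁ × v₂ ∝ (0.152, -0.189, 0.359).
True dip = arccos(n_z / |n|) = arccos(0.8290) = 34.0°.
Dip direction = atan2(0.152, -0.189) = 141° (azimuth of n's horizontal projection).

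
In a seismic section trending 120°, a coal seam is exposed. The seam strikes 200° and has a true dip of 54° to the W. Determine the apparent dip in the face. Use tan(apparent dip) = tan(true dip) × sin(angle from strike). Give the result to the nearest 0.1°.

The strike is 200° and the section trends 120°; the acute angle between them is β = 80°.
tan(apparent dip) = tan 54° · sin 80° = 1.3555
apparent dip = arctan 1.3555 = 53.58°

53.6°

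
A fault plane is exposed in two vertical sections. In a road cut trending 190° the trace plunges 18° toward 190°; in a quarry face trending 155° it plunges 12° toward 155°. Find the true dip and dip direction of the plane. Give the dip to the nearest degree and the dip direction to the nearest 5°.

The two traces are lines in the plane: v₁ = (sin 190°·cos 18°, cos 190°·cos 18°, −sin 18°), v₂ = (sin 155°·cos 12°, cos 155°·cos 12°, −sin 12°).
n = v₁ × v₂ = (-0.079, -0.162, 0.534) (taken with n_z > 0).
tan δ = √(n_x²+n_y²)/n_z = 0.180/0.534, so δ = 18.7°.
Dip direction = azimuth of (n_x, n_y) = atan2(-0.079, -0.162) = 206°.

true dip 19°, dip direction 205°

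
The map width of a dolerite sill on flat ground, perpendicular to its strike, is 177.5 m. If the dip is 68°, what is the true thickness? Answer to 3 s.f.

165 m

True thickness t = w · sin(dip) = 177.5 × sin 68°
t = 177.5 × 0.9272 = 164.575 m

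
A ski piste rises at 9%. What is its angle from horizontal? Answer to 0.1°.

5.1°

tan θ = 9/100 = 0.0900
θ = arctan(0.0900) = 5.14°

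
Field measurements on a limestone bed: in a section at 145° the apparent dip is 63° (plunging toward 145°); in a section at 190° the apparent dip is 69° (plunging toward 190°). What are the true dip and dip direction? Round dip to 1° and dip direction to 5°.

true dip 69°, dip direction 185°

Represent each trace as a vector plunging at its apparent dip toward its trend (east-north-up frame): v₁ = (0.260, -0.372, -0.891), v₂ = (-0.062, -0.353, -0.934).
The plane normal is n = v₁ × v₂ ∝ (-0.033, -0.299, 0.115).
Dip δ = arctan(|n_h|/n_z) = arctan(0.300/0.115) = 69.0°.
Dip direction = azimuth of (n_x, n_y) = atan2(-0.033, -0.299) = 186°.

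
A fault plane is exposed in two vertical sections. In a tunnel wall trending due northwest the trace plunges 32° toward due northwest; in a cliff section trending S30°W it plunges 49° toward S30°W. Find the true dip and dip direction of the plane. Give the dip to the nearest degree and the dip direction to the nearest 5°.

The two traces are lines in the plane: v₁ = (sin 315°·cos 32°, cos 315°·cos 32°, −sin 32°), v₂ = (sin 210°·cos 49°, cos 210°·cos 49°, −sin 49°).
The plane normal is n = v₁ × v₂ ∝ (-0.754, -0.279, 0.537).
True dip = arccos(n_z / |n|) = arccos(0.5559) = 56.2°.
Dip direction = azimuth of (n_x, n_y) = atan2(-0.754, -0.279) = 250°.

true dip 56°, dip direction 250°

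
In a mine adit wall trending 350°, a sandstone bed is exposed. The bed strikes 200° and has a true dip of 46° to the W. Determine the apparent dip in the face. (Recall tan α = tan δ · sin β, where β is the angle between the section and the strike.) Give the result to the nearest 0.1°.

27.4°

Angle between strike (200°) and section (350°): β = 30°.
tan α = tan 46° × sin 30° = 1.0355 × 0.5000 = 0.5178
apparent dip = arctan 0.5178 = 27.37°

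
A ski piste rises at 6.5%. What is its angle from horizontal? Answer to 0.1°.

3.7°

tan θ = 6.5/100 = 0.0650
θ = arctan(0.0650) = 3.72°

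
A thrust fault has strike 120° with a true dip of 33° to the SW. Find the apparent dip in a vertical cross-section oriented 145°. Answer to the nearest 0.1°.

The section lies 25° from the strike.
tan(apparent dip) = tan 33° · sin 25° = 0.2745
α = arctan(0.2745) = 15.35°

15.3°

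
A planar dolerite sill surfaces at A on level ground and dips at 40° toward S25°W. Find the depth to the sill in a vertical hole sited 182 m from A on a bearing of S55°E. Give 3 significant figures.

The hole lies 80° from the dip direction, so the down-dip offset is 182 × cos 80° = 31.60 m.
Depth = down-dip offset × tan(dip) = 31.60 × tan 40° = 31.60 × 0.8391
Depth = 26.52 m

26.5 m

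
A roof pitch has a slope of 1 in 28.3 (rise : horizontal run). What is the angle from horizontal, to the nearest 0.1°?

2.0°

tan θ = 1/28.3 = 0.0353
θ = arctan(0.0353) = 2.02°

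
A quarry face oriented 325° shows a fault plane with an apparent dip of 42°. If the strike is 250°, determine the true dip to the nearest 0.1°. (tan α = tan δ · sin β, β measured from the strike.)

β = acute angle between strike 250° and section 325° = 75°.
tan δ = tan α / sin β = tan 42° / sin 75° = 0.9004 / 0.9659 = 0.9322
δ = arctan(0.9322) = 42.99°

43.0°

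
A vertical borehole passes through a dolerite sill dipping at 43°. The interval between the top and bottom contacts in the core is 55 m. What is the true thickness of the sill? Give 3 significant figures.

40.2 m

True thickness t = h · cos(dip) = 55 × cos 43°
t = 55 × 0.7314 = 40.224 m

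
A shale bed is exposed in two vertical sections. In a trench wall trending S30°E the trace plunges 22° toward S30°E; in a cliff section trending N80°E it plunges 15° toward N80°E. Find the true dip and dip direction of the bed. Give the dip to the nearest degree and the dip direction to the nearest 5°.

true dip 23°, dip direction 130°

The two traces are lines in the plane: v₁ = (sin 150°·cos 22°, cos 150°·cos 22°, −sin 22°), v₂ = (sin 80°·cos 15°, cos 80°·cos 15°, −sin 15°).
n = v₁ × v₂ = (0.271, -0.236, 0.842) (taken with n_z > 0).
True dip = arccos(n_z / |n|) = arccos(0.9197) = 23.1°.
Dip direction = atan2(0.271, -0.236) = 131° (azimuth of n's horizontal projection).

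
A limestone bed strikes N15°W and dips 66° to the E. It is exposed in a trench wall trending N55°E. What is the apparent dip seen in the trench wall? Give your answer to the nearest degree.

The section lies 70° from the strike.
tan(apparent dip) = tan 66° · sin 70° = 2.1106
α = arctan(2.1106) = 64.65°

65°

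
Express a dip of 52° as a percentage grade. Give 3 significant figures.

128%

grade % = 100 × tan 52° = 100 × 1.2799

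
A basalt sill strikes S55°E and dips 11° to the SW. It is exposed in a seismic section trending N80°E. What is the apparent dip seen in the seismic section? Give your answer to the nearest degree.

8°

The strike is S55°E and the section trends N80°E; the acute angle between them is β = 45°.
tan(apparent dip) = tan 11° · sin 45° = 0.1374
apparent dip = arctan 0.1374 = 7.83°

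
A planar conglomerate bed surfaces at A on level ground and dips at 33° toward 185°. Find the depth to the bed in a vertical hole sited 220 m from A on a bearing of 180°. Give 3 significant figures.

The hole lies 5° from the dip direction, so the down-dip offset is 220 × cos 5° = 219.16 m.
Depth = down-dip offset × tan(dip) = 219.16 × tan 33° = 219.16 × 0.6494
Depth = 142.33 m

142 m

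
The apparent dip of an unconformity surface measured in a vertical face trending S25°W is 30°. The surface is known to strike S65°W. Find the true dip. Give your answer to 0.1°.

41.9°

The section is 40° from the strike.
tan δ = tan α / sin β = tan 30° / sin 40° = 0.5774 / 0.6428 = 0.8982
true dip = arctan 0.8982 = 41.93°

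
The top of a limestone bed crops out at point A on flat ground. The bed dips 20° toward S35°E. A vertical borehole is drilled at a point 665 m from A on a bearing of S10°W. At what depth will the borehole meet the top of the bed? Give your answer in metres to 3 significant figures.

171 m

The hole lies 45° from the dip direction, so the down-dip offset is 665 × cos 45° = 470.23 m.
Depth = down-dip offset × tan(dip) = 470.23 × tan 20° = 470.23 × 0.3640
Depth = 171.15 m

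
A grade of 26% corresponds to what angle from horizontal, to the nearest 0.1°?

14.6°

tan θ = 26/100 = 0.2600
θ = arctan(0.2600) = 14.57°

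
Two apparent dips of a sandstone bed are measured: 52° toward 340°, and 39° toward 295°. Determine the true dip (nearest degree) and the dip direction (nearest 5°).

true dip 52°, dip direction 345°

The two traces are lines in the plane: v₁ = (sin 340°·cos 52°, cos 340°·cos 52°, −sin 52°), v₂ = (sin 295°·cos 39°, cos 295°·cos 39°, −sin 39°).
The plane normal is n = v₁ × v₂ ∝ (-0.105, 0.423, 0.338).
True dip = arccos(n_z / |n|) = arccos(0.6136) = 52.2°.
Dip direction = azimuth of (n_x, n_y) = atan2(-0.105, 0.423) = 346°.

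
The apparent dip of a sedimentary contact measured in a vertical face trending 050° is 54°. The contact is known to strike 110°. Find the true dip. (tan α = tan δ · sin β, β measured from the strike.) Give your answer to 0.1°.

β = acute angle between strike 110° and section 050° = 60°.
tan δ = tan α / sin β = tan 54° / sin 60° = 1.3764 / 0.8660 = 1.5893
δ = arctan(1.5893) = 57.82°

57.8°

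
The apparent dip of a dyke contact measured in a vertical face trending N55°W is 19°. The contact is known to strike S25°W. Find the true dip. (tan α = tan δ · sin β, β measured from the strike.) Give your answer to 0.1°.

β = acute angle between strike S25°W and section N55°W = 80°.
tan δ = tan α / sin β = tan 19° / sin 80° = 0.3443 / 0.9848 = 0.3496
true dip = arctan 0.3496 = 19.27°

19.3°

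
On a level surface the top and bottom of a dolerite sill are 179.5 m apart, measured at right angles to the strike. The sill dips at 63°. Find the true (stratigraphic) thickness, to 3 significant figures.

160 m

True thickness t = w · sin(dip) = 179.5 × sin 63°
t = 179.5 × 0.8910 = 159.936 m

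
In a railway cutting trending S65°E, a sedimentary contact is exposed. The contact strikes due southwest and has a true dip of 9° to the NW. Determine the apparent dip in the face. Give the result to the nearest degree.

8°

Angle between strike (due southwest) and section (S65°E): β = 70°.
tan α = tan 9° × sin 70° = 0.1584 × 0.9397 = 0.1488
α = arctan(0.1488) = 8.47°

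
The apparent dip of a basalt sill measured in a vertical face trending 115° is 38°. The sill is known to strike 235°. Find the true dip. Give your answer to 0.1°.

42.1°

β = acute angle between strike 235° and section 115° = 60°.
tan δ = tan α / sin β = tan 38° / sin 60° = 0.7813 / 0.8660 = 0.9022
δ = arctan(0.9022) = 42.06°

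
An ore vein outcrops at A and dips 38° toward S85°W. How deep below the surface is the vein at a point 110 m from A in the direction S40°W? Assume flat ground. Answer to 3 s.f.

The hole lies 45° from the dip direction, so the down-dip offset is 110 × cos 45° = 77.78 m.
Depth = down-dip offset × tan(dip) = 77.78 × tan 38° = 77.78 × 0.7813
Depth = 60.77 m

60.8 m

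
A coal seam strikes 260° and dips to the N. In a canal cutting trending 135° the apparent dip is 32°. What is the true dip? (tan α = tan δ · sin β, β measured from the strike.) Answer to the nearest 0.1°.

The section is 55° from the strike.
tan(true dip) = tan 32° / sin 55° = 0.7628
δ = arctan(0.7628) = 37.34°

37.3°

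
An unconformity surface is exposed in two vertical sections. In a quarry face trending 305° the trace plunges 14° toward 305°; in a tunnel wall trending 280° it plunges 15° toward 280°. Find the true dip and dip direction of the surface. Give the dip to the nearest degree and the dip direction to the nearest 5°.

Represent each trace as a vector plunging at its apparent dip toward its trend (east-north-up frame): v₁ = (-0.795, 0.557, -0.242), v₂ = (-0.951, 0.168, -0.259).
n = v₁ × v₂ = (-0.103, 0.024, 0.396) (taken with n_z > 0).
Dip δ = arctan(|n_h|/n_z) = arctan(0.106/0.396) = 15.0°.
The horizontal component of n points toward azimuth atan2(n_x, n_y) = 283°, the dip direction.

true dip 15°, dip direction 285°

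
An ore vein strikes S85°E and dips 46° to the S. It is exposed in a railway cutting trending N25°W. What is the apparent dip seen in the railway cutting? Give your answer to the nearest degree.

42°

The section lies 60° from the strike.
tan(apparent dip) = tan 46° · sin 60° = 0.8968
α = arctan(0.8968) = 41.89°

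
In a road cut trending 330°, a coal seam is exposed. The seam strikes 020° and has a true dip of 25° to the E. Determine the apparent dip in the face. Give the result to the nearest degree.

20°

Angle between strike (020°) and section (330°): β = 50°.
tan(apparent dip) = tan 25° · sin 50° = 0.3572
apparent dip = arctan 0.3572 = 19.66°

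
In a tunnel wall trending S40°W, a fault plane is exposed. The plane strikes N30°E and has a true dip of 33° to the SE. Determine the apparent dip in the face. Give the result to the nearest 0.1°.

The section lies 10° from the strike.
tan(apparent dip) = tan 33° · sin 10° = 0.1128
α = arctan(0.1128) = 6.43°

6.4°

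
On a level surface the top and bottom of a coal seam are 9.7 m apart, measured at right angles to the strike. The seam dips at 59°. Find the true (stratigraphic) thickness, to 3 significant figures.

8.31 m

True thickness t = w · sin(dip) = 9.7 × sin 59°
t = 9.7 × 0.8572 = 8.315 m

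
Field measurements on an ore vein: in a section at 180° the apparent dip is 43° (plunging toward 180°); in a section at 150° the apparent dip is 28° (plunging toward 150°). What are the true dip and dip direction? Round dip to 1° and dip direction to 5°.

true dip 47°, dip direction 210°

The two traces are lines in the plane: v₁ = (sin 180°·cos 43°, cos 180°·cos 43°, −sin 43°), v₂ = (sin 150°·cos 28°, cos 150°·cos 28°, −sin 28°).
Cross product v₁ × v₂ gives the pole to the plane: n ∝ (-0.178, -0.301, 0.323).
tan δ = √(n_x²+n_y²)/n_z = 0.350/0.323, so δ = 47.3°.
The horizontal component of n points toward azimuth atan2(n_x, n_y) = 211°, the dip direction.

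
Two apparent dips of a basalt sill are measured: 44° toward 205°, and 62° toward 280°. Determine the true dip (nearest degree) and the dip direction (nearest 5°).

true dip 63°, dip direction 265°

Represent each trace as a vector plunging at its apparent dip toward its trend (east-north-up frame): v₁ = (-0.304, -0.652, -0.695), v₂ = (-0.462, 0.082, -0.883).
n = v₁ × v₂ = (-0.632, -0.053, 0.326) (taken with n_z > 0).
True dip = arccos(n_z / |n|) = arccos(0.4572) = 62.8°.
The horizontal component of n points toward azimuth atan2(n_x, n_y) = 265°, the dip direction.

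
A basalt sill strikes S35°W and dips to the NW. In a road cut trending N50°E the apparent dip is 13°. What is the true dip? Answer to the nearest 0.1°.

The section is 15° from the strike.
tan δ = tan α / sin β = tan 13° / sin 15° = 0.2309 / 0.2588 = 0.8920
true dip = arctan 0.8920 = 41.73°

41.7°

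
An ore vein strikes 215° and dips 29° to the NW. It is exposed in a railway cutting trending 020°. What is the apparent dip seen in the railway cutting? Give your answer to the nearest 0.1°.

Angle between strike (215°) and section (020°): β = 15°.
tan(apparent dip) = tan 29° · sin 15° = 0.1435
apparent dip = arctan 0.1435 = 8.16°

8.2°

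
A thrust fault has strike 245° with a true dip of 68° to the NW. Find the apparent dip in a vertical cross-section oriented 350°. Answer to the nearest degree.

The strike is 245° and the section trends 350°; the acute angle between them is β = 75°.
tan α = tan 68° × sin 75° = 2.4751 × 0.9659 = 2.3908
α = arctan(2.3908) = 67.30°

67°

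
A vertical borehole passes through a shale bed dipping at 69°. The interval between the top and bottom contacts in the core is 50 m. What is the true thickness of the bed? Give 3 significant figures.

17.9 m

True thickness t = h · cos(dip) = 50 × cos 69°
t = 50 × 0.3584 = 17.918 m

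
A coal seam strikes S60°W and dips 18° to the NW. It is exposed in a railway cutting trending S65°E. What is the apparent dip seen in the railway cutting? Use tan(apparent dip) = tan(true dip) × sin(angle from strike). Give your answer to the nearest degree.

15°

Angle between strike (S60°W) and section (S65°E): β = 55°.
tan(apparent dip) = tan 18° · sin 55° = 0.2662
α = arctan(0.2662) = 14.90°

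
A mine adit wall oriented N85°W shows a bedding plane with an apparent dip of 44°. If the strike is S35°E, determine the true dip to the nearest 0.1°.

β = acute angle between strike S35°E and section N85°W = 50°.
tan(true dip) = tan 44° / sin 50° = 1.2606
true dip = arctan 1.2606 = 51.58°

51.6°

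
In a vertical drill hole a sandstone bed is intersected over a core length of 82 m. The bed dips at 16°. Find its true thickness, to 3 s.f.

True thickness t = h · cos(dip) = 82 × cos 16°
t = 82 × 0.9613 = 78.823 m

78.8 m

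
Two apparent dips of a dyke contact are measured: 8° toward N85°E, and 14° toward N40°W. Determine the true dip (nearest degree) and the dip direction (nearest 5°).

true dip 23°, dip direction 015°

The two traces are lines in the plane: v₁ = (sin 85°·cos 8°, cos 85°·cos 8°, −sin 8°), v₂ = (sin 320°·cos 14°, cos 320°·cos 14°, −sin 14°).
The plane normal is n = v₁ × v₂ ∝ (0.083, 0.325, 0.787).
Dip δ = arctan(|n_h|/n_z) = arctan(0.336/0.787) = 23.1°.
Dip direction = azimuth of (n_x, n_y) = atan2(0.083, 0.325) = 14°.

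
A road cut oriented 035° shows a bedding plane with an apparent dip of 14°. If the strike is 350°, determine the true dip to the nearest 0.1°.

19.4°

The section is 45° from the strike.
tan(true dip) = tan 14° / sin 45° = 0.3526
true dip = arctan 0.3526 = 19.42°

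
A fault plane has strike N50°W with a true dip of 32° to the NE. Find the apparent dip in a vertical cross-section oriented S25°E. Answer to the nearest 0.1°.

14.8°

The strike is N50°W and the section trends S25°E; the acute angle between them is β = 25°.
tan(apparent dip) = tan 32° · sin 25° = 0.2641
apparent dip = arctan 0.2641 = 14.79°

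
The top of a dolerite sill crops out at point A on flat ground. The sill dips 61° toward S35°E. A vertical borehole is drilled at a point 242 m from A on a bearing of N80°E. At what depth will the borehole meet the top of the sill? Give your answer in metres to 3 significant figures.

185 m

The hole lies 65° from the dip direction, so the down-dip offset is 242 × cos 65° = 102.27 m.
Depth = down-dip offset × tan(dip) = 102.27 × tan 61° = 102.27 × 1.8040
Depth = 184.51 m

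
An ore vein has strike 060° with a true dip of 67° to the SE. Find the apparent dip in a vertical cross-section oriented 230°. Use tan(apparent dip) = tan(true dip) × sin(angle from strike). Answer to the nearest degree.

22°

Angle between strike (060°) and section (230°): β = 10°.
tan α = tan 67° × sin 10° = 2.3559 × 0.1736 = 0.4091
α = arctan(0.4091) = 22.25°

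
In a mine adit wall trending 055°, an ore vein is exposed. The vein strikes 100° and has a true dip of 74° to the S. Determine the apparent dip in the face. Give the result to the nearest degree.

The section lies 45° from the strike.
tan(apparent dip) = tan 74° · sin 45° = 2.4660
apparent dip = arctan 2.4660 = 67.93°

68°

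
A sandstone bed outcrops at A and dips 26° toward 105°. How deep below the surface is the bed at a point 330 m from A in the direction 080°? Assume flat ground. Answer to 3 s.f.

146 m

The hole lies 25° from the dip direction, so the down-dip offset is 330 × cos 25° = 299.08 m.
Depth = down-dip offset × tan(dip) = 299.08 × tan 26° = 299.08 × 0.4877
Depth = 145.87 m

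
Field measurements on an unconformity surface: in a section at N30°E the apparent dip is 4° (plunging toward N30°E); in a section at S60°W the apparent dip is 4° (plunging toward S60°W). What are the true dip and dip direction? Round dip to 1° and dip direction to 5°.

Represent each trace as a vector plunging at its apparent dip toward its trend (east-north-up frame): v₁ = (0.499, 0.864, -0.070), v₂ = (-0.864, -0.499, -0.070).
n = v₁ × v₂ = (-0.095, 0.095, 0.498) (taken with n_z > 0).
True dip = arccos(n_z / |n|) = arccos(0.9654) = 15.1°.
Dip direction = atan2(-0.095, 0.095) = 315° (azimuth of n's horizontal projection).

true dip 15°, dip direction 315°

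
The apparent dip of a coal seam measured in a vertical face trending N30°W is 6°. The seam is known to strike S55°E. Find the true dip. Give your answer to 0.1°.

The section is 25° from the strike.
tan(true dip) = tan 6° / sin 25° = 0.2487
true dip = arctan 0.2487 = 13.97°

14.0°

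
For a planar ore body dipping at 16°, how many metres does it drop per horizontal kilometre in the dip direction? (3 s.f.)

drop per km = 1000 × tan 16° = 1000 × 0.2867

287 m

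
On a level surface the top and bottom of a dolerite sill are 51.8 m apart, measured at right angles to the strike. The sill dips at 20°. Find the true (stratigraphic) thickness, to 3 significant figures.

17.7 m

True thickness t = w · sin(dip) = 51.8 × sin 20°
t = 51.8 × 0.3420 = 17.717 m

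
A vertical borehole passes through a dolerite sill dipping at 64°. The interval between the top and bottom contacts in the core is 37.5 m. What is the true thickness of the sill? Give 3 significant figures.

16.4 m

True thickness t = h · cos(dip) = 37.5 × cos 64°
t = 37.5 × 0.4384 = 16.439 m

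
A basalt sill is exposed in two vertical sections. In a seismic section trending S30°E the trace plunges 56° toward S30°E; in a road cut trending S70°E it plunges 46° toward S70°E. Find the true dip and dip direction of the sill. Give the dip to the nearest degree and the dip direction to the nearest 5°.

true dip 56°, dip direction 155°

The two traces are lines in the plane: v₁ = (sin 150°·cos 56°, cos 150°·cos 56°, −sin 56°), v₂ = (sin 110°·cos 46°, cos 110°·cos 46°, −sin 46°).
n = v₁ × v₂ = (0.151, -0.340, 0.250) (taken with n_z > 0).
tan δ = √(n_x²+n_y²)/n_z = 0.372/0.250, so δ = 56.1°.
Dip direction = atan2(0.151, -0.340) = 156° (azimuth of n's horizontal projection).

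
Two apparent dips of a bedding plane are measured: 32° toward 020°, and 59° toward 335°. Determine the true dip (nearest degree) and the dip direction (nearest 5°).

true dip 61°, dip direction 310°

The two traces are lines in the plane: v₁ = (sin 20°·cos 32°, cos 20°·cos 32°, −sin 32°), v₂ = (sin 335°·cos 59°, cos 335°·cos 59°, −sin 59°).
n = v₁ × v₂ = (-0.436, 0.364, 0.309) (taken with n_z > 0).
True dip = arccos(n_z / |n|) = arccos(0.4779) = 61.5°.
The horizontal component of n points toward azimuth atan2(n_x, n_y) = 310°, the dip direction.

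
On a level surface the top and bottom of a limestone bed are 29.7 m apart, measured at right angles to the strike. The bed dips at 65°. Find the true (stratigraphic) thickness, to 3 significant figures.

True thickness t = w · sin(dip) = 29.7 × sin 65°
t = 29.7 × 0.9063 = 26.917 m

26.9 m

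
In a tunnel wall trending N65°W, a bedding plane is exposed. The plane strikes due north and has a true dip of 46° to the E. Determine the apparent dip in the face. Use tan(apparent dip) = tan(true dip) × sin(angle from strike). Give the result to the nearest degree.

43°

Angle between strike (due north) and section (N65°W): β = 65°.
tan(apparent dip) = tan 46° · sin 65° = 0.9385
apparent dip = arctan 0.9385 = 43.18°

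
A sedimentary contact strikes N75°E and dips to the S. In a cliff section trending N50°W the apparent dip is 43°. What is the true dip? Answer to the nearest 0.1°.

β = acute angle between strike N75°E and section N50°W = 55°.
tan(true dip) = tan 43° / sin 55° = 1.1384
δ = arctan(1.1384) = 48.70°

48.7°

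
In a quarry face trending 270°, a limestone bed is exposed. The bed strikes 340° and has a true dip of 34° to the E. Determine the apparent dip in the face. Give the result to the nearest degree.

32°

Angle between strike (340°) and section (270°): β = 70°.
tan(apparent dip) = tan 34° · sin 70° = 0.6338
α = arctan(0.6338) = 32.37°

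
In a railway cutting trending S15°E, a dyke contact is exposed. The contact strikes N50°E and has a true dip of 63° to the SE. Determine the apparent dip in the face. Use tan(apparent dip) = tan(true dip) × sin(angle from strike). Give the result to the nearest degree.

61°

The section lies 65° from the strike.
tan(apparent dip) = tan 63° · sin 65° = 1.7787
apparent dip = arctan 1.7787 = 60.66°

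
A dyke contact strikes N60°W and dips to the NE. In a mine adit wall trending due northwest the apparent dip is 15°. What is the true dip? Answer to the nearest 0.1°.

β = acute angle between strike N60°W and section due northwest = 15°.
tan(true dip) = tan 15° / sin 15° = 1.0353
δ = arctan(1.0353) = 45.99°

46.0°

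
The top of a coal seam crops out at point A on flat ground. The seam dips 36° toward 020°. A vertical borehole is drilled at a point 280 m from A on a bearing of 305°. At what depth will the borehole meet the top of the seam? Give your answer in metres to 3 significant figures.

The hole lies 75° from the dip direction, so the down-dip offset is 280 × cos 75° = 72.47 m.
Depth = down-dip offset × tan(dip) = 72.47 × tan 36° = 72.47 × 0.7265
Depth = 52.65 m

52.7 m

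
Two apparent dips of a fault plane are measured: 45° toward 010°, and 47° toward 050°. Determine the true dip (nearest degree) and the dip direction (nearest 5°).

true dip 48°, dip direction 035°

The two traces are lines in the plane: v₁ = (sin 10°·cos 45°, cos 10°·cos 45°, −sin 45°), v₂ = (sin 50°·cos 47°, cos 50°·cos 47°, −sin 47°).
Cross product v₁ × v₂ gives the pole to the plane: n ∝ (0.199, 0.280, 0.310).
tan δ = √(n_x²+n_y²)/n_z = 0.343/0.310, so δ = 47.9°.
The horizontal component of n points toward azimuth atan2(n_x, n_y) = 35°, the dip direction.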